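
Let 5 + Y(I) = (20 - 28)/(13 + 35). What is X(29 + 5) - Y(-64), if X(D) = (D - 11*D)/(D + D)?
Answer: 1/6 ≈ 0.16667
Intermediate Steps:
Y(I) = -31/6 (Y(I) = -5 + (20 - 28)/(13 + 35) = -5 - 8/48 = -5 - 8*1/48 = -5 - 1/6 = -31/6)
X(D) = -5 (X(D) = (-10*D)/((2*D)) = (-10*D)*(1/(2*D)) = -5)
X(29 + 5) - Y(-64) = -5 - 1*(-31/6) = -5 + 31/6 = 1/6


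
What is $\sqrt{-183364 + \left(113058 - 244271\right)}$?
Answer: $3 i \sqrt{34953} \approx 560.87 i$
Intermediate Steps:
$\sqrt{-183364 + \left(113058 - 244271\right)} = \sqrt{-183364 - 131213} = \sqrt{-314577} = 3 i \sqrt{34953}$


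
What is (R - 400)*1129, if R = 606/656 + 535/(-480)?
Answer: -1778345479/3936 ≈ -4.5182e+5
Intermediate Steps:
R = -751/3936 (R = 606*(1/656) + 535*(-1/480) = 303/328 - 107/96 = -751/3936 ≈ -0.19080)
(R - 400)*1129 = (-751/3936 - 400)*1129 = -1575151/3936*1129 = -1778345479/3936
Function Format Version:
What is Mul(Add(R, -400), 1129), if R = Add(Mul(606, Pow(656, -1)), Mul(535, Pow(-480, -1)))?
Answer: Rational(-1778345479, 3936) ≈ -4.5182e+5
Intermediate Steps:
R = Rational(-751, 3936) (R = Add(Mul(606, Rational(1, 656)), Mul(535, Rational(-1, 480))) = Add(Rational(303, 328), Rational(-107, 96)) = Rational(-751, 3936) ≈ -0.19080)
Mul(Add(R, -400), 1129) = Mul(Add(Rational(-751, 3936), -400), 1129) = Mul(Rational(-1575151, 3936), 1129) = Rational(-1778345479, 3936)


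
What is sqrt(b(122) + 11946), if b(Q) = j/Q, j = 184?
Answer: sqrt(44456678)/61 ≈ 109.30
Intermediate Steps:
b(Q) = 184/Q
sqrt(b(122) + 11946) = sqrt(184/122 + 11946) = sqrt(184*(1/122) + 11946) = sqrt(92/61 + 11946) = sqrt(728798/61) = sqrt(44456678)/61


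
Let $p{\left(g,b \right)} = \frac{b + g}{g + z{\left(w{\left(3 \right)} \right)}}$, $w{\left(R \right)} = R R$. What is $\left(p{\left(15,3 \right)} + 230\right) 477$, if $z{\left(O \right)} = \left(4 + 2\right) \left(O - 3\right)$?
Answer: $\frac{1867932}{17} \approx 1.0988 \cdot 10^{5}$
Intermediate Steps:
$w{\left(R \right)} = R^{2}$
$z{\left(O \right)} = -18 + 6 O$ ($z{\left(O \right)} = 6 \left(-3 + O\right) = -18 + 6 O$)
$p{\left(g,b \right)} = \frac{b + g}{36 + g}$ ($p{\left(g,b \right)} = \frac{b + g}{g - \left(18 - 6 \cdot 3^{2}\right)} = \frac{b + g}{g + \left(-18 + 6 \cdot 9\right)} = \frac{b + g}{g + \left(-18 + 54\right)} = \frac{b + g}{g + 36} = \frac{b + g}{36 + g}$)
$\left(p{\left(15,3 \right)} + 230\right) 477 = \left(\frac{3 + 15}{36 + 15} + 230\right) 477 = \left(\frac{1}{51} \cdot 18 + 230\right) 477 = \left(\frac{6}{17} + 230\right) 477 = \frac{3916}{17} \cdot 477 = \frac{1867932}{17}$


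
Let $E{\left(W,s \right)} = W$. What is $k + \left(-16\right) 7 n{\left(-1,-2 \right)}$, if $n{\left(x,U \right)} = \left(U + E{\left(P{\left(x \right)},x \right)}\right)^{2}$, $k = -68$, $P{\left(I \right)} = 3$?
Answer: $-180$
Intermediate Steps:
$n{\left(x,U \right)} = \left(3 + U\right)^{2}$ ($n{\left(x,U \right)} = \left(U + 3\right)^{2} = \left(3 + U\right)^{2}$)
$k + \left(-16\right) 7 n{\left(-1,-2 \right)} = -68 + \left(-16\right) 7 \left(3 - 2\right)^{2} = -68 - 112 \cdot 1^{2} = -68 - 112 = -180$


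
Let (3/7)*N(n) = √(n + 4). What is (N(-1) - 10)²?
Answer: 349/3 - 140*√3/3 ≈ 35.504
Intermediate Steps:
N(n) = 7*√(4 + n)/3 (N(n) = 7*√(n + 4)/3 = 7*√(4 + n)/3)
(N(-1) - 10)² = (7*√(4 - 1)/3 - 10)² = (7*√3/3 - 10)² = (-10 + 7*√3/3)²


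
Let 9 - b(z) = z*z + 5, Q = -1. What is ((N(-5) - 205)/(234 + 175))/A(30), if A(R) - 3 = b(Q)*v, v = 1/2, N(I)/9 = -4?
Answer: -482/3681 ≈ -0.13094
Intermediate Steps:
N(I) = -36 (N(I) = 9*(-4) = -36)
v = ½ (v = 1*(½) = ½ ≈ 0.50000)
b(z) = 4 - z² (b(z) = 9 - (z*z + 5) = 9 - (z² + 5) = 9 - (5 + z²) = 9 + (-5 - z²) = 4 - z²)
A(R) = 9/2 (A(R) = 3 + (4 - 1*(-1)²)*(½) = 3 + (4 - 1*1)*(½) = 3 + (4 - 1)*(½) = 3 + 3*(½) = 3 + 3/2 = 9/2)
((N(-5) - 205)/(234 + 175))/A(30) = ((-36 - 205)/(234 + 175))/(9/2) = -241/409*(2/9) = -241*1/409*(2/9) = -241/409*2/9 = -482/3681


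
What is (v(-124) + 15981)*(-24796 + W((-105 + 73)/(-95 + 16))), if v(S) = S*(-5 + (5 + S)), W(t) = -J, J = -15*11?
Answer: -772354267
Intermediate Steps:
J = -165
W(t) = 165 (W(t) = -1*(-165) = 165)
v(S) = S**2 (v(S) = S*S = S**2)
(v(-124) + 15981)*(-24796 + W((-105 + 73)/(-95 + 16))) = ((-124)**2 + 15981)*(-24796 + 165) = (15376 + 15981)*(-24631) = 31357*(-24631) = -772354267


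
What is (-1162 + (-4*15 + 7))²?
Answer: 1476225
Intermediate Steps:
(-1162 + (-4*15 + 7))² = (-1162 + (-60 + 7))² = (-1162 - 53)² = (-1215)² = 1476225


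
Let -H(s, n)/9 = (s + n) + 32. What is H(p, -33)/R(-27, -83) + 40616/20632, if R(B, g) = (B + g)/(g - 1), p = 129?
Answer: -124503101/141845 ≈ -877.74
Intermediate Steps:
H(s, n) = -288 - 9*n - 9*s (H(s, n) = -9*((s + n) + 32) = -9*((n + s) + 32) = -9*(32 + n + s) = -288 - 9*n - 9*s)
R(B, g) = (B + g)/(-1 + g)
H(p, -33)/R(-27, -83) + 40616/20632 = (-288 - 9*(-33) - 9*129)/(((-27 - 83)/(-1 - 83))) + 40616/20632 = (-288 + 297 - 1161)/((-110/(-84))) + 40616*(1/20632) = -1152/((-1/84*(-110))) + 5077/2579 = -1152/55/42 + 5077/2579 = -1152*42/55 + 5077/2579 = -48384/55 + 5077/2579 = -124503101/141845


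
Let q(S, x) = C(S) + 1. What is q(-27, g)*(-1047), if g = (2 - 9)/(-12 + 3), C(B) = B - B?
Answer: -1047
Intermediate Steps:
C(B) = 0
g = 7/9 (g = -7/(-9) = -7*(-⅑) = 7/9 ≈ 0.77778)
q(S, x) = 1 (q(S, x) = 0 + 1 = 1)
q(-27, g)*(-1047) = 1*(-1047) = -1047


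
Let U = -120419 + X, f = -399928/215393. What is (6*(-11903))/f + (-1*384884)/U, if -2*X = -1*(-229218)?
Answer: 451946863440253/11749284748 ≈ 38466.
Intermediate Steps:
X = -114609 (X = -(-1)*(-229218)/2 = -½*229218 = -114609)
f = -399928/215393 (f = -399928*1/215393 = -399928/215393 ≈ -1.8567)
U = -235028 (U = -120419 - 114609 = -235028)
(6*(-11903))/f + (-1*384884)/U = (6*(-11903))/(-399928/215393) - 1*384884/(-235028) = -71418*(-215393/399928) - 384884*(-1/235028) = 7691468637/199964 + 96221/58757 = 451946863440253/11749284748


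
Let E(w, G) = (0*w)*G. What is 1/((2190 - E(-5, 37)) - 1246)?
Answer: 1/944 ≈ 0.0010593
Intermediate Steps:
E(w, G) = 0 (E(w, G) = 0*G = 0)
1/((2190 - E(-5, 37)) - 1246) = 1/((2190 - 1*0) - 1246) = 1/((2190 + 0) - 1246) = 1/(2190 - 1246) = 1/944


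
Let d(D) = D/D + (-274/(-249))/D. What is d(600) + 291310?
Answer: 21760931837/74700 ≈ 2.9131e+5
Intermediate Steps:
d(D) = 1 + 274/(249*D) (d(D) = 1 + (-274*(-1/249))/D = 1 + 274/(249*D))
d(600) + 291310 = (274/249 + 600)/600 + 291310 = (1/600)*(149674/249) + 291310 = 74837/74700 + 291310 = 21760931837/74700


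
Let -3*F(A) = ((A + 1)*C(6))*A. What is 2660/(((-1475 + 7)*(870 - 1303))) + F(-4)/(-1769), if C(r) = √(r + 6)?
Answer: 665/158911 + 8*√3/1769 ≈ 0.012018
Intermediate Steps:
C(r) = √(6 + r)
F(A) = -2*A*√3*(1 + A)/3 (F(A) = -(A + 1)*√(6 + 6)*A/3 = -(1 + A)*√12*A/3 = -(1 + A)*(2*√3)*A/3 = -2*√3*(1 + A)*A/3 = -2*A*√3*(1 + A)/3)
2660/(((-1475 + 7)*(870 - 1303))) + F(-4)/(-1769) = 2660/(((-1475 + 7)*(870 - 1303))) - ⅔*(-4)*√3*(1 - 4)/(-1769) = 2660/((-1468*(-433))) - ⅔*(-4)*√3*(-3)*(-1/1769) = 2660/635644 - 8*√3*(-1/1769) = 2660*(1/635644) + 8*√3/1769 = 665/158911 + 8*√3/1769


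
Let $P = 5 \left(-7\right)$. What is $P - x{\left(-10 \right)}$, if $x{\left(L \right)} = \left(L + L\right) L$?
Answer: $-235$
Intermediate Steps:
$x{\left(L \right)} = 2 L^{2}$ ($x{\left(L \right)} = 2 L L = 2 L^{2}$)
$P = -35$
$P - x{\left(-10 \right)} = -35 - 2 \left(-10\right)^{2} = -35 - 2 \cdot 100 = -35 - 200 = -235$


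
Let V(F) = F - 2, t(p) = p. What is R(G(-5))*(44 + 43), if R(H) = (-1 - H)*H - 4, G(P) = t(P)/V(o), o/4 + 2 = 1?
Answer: -5771/12 ≈ -480.92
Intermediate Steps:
o = -4 (o = -8 + 4*1 = -8 + 4 = -4)
V(F) = -2 + F
G(P) = -P/6 (G(P) = P/(-2 - 4) = P/(-6) = P*(-⅙) = -P/6)
R(H) = -4 + H*(-1 - H) (R(H) = H*(-1 - H) - 4 = -4 + H*(-1 - H))
R(G(-5))*(44 + 43) = (-4 - (-1)*(-5)/6 - (-⅙*(-5))²)*(44 + 43) = (-4 - 1*⅚ - (⅚)²)*87 = (-4 - ⅚ - 1*25/36)*87 = (-4 - ⅚ - 25/36)*87 = -199/36*87 = -5771/12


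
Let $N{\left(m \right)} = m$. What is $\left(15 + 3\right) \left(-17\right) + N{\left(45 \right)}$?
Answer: $-261$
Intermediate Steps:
$\left(15 + 3\right) \left(-17\right) + N{\left(45 \right)} = \left(15 + 3\right) \left(-17\right) + 45 = 18 \left(-17\right) + 45 = -306 + 45 = -261$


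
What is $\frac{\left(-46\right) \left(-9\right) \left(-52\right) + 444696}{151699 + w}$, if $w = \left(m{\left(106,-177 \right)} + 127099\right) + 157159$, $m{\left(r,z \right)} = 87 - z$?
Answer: $\frac{7424}{7653} \approx 0.97008$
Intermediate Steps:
$w = 284522$ ($w = \left(\left(87 - -177\right) + 127099\right) + 157159 = \left(\left(87 + 177\right) + 127099\right) + 157159 = \left(264 + 127099\right) + 157159 = 127363 + 157159 = 284522$)
$\frac{\left(-46\right) \left(-9\right) \left(-52\right) + 444696}{151699 + w} = \frac{\left(-46\right) \left(-9\right) \left(-52\right) + 444696}{151699 + 284522} = \frac{414 \left(-52\right) + 444696}{436221} = \left(-21528 + 444696\right) \frac{1}{436221} = 423168 \cdot \frac{1}{436221} = \frac{7424}{7653}$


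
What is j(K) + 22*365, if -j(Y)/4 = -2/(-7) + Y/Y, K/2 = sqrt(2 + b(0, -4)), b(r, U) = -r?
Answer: 56174/7 ≈ 8024.9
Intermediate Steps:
K = 2*sqrt(2) (K = 2*sqrt(2 - 1*0) = 2*sqrt(2 + 0) = 2*sqrt(2) ≈ 2.8284)
j(Y) = -36/7 (j(Y) = -4*(-2/(-7) + Y/Y) = -4*(-2*(-1/7) + 1) = -4*(2/7 + 1) = -4*9/7 = -36/7)
j(K) + 22*365 = -36/7 + 22*365 = -36/7 + 8030 = 56174/7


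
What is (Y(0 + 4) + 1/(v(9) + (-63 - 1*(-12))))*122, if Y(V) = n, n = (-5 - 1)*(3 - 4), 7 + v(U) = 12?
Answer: 16775/23 ≈ 729.35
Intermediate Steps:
v(U) = 5 (v(U) = -7 + 12 = 5)
n = 6 (n = -6*(-1) = 6)
Y(V) = 6
(Y(0 + 4) + 1/(v(9) + (-63 - 1*(-12))))*122 = (6 + 1/(5 + (-63 - 1*(-12))))*122 = (6 + 1/(5 + (-63 + 12)))*122 = (6 + 1/(5 - 51))*122 = (6 + 1/(-46))*122 = (6 - 1/46)*122 = (275/46)*122 = 16775/23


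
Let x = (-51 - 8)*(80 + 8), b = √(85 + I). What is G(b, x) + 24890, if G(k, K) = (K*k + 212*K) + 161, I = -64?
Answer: -1075653 - 5192*√21 ≈ -1.0994e+6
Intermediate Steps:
b = √21 (b = √(85 - 64) = √21 ≈ 4.5826)
x = -5192 (x = -59*88 = -5192)
G(k, K) = 161 + 212*K + K*k (G(k, K) = (212*K + K*k) + 161 = 161 + 212*K + K*k)
G(b, x) + 24890 = (161 + 212*(-5192) - 5192*√21) + 24890 = (161 - 1100704 - 5192*√21) + 24890 = (-1100543 - 5192*√21) + 24890 = -1075653 - 5192*√21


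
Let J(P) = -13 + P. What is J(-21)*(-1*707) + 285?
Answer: 24323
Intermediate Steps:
J(-21)*(-1*707) + 285 = (-13 - 21)*(-1*707) + 285 = -34*(-707) + 285 = 24038 + 285 = 24323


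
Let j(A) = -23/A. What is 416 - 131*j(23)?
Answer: 547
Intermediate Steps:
j(A) = -23/A
416 - 131*j(23) = 416 - (-3013)/23 = 416 - 131*(-1) = 416 + 131 = 547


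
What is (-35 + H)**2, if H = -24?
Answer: 3481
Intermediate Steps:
(-35 + H)**2 = (-35 - 24)**2 = (-59)**2 = 3481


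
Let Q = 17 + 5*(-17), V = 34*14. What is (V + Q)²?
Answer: 166464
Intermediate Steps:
V = 476
Q = -68 (Q = 17 - 85 = -68)
(V + Q)² = (476 - 68)² = 408² = 166464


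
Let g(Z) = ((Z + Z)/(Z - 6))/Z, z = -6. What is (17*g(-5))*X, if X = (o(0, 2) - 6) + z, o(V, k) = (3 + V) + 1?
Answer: 272/11 ≈ 24.727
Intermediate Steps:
o(V, k) = 4 + V
g(Z) = 2/(-6 + Z) (g(Z) = ((2*Z)/(-6 + Z))/Z = (2*Z/(-6 + Z))/Z = 2/(-6 + Z))
X = -8 (X = ((4 + 0) - 6) - 6 = (4 - 6) - 6 = -2 - 6 = -8)
(17*g(-5))*X = (17*(2/(-6 - 5)))*(-8) = (17*(2/(-11)))*(-8) = (17*(2*(-1/11)))*(-8) = (17*(-2/11))*(-8) = -34/11*(-8) = 272/11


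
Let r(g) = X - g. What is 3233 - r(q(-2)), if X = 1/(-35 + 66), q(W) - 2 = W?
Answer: 100222/31 ≈ 3233.0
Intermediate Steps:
q(W) = 2 + W
X = 1/31 ≈ 0.032258
r(g) = 1/31 - g
3233 - r(q(-2)) = 3233 - (1/31 - (2 - 2)) = 3233 - (1/31 - 1*0) = 3233 - (1/31 + 0) = 3233 - 1*1/31 = 3233 - 1/31 = 100222/31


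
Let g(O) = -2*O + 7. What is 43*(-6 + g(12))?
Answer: -989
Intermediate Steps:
g(O) = 7 - 2*O
43*(-6 + g(12)) = 43*(-6 + (7 - 2*12)) = 43*(-6 + (7 - 24)) = 43*(-6 - 17) = 43*(-23) = -989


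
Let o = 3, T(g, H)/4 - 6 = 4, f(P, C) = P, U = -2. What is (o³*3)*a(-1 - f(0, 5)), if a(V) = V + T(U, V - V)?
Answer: 3159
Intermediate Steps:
T(g, H) = 40 (T(g, H) = 24 + 4*4 = 24 + 16 = 40)
a(V) = 40 + V (a(V) = V + 40 = 40 + V)
(o³*3)*a(-1 - f(0, 5)) = (3³*3)*(40 + (-1 - 1*0)) = (27*3)*(40 + (-1 + 0)) = 81*(40 - 1) = 81*39 = 3159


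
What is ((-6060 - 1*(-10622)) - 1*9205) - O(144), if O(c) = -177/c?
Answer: -222805/48 ≈ -4641.8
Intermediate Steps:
((-6060 - 1*(-10622)) - 1*9205) - O(144) = ((-6060 - 1*(-10622)) - 1*9205) - (-177)/144 = ((-6060 + 10622) - 9205) - (-177)/144 = (4562 - 9205) - 1*(-59/48) = -4643 + 59/48 = -222805/48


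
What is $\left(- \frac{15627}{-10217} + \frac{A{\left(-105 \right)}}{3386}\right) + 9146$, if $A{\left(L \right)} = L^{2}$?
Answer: $\frac{316569248699}{34594762} \approx 9150.8$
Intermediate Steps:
$\left(- \frac{15627}{-10217} + \frac{A{\left(-105 \right)}}{3386}\right) + 9146 = \left(- \frac{15627}{-10217} + \frac{\left(-105\right)^{2}}{3386}\right) + 9146 = \left(\left(-15627\right) \left(- \frac{1}{10217}\right) + 11025 \cdot \frac{1}{3386}\right) + 9146 = \left(\frac{15627}{10217} + \frac{11025}{3386}\right) + 9146 = \frac{165555447}{34594762} + 9146 = \frac{316569248699}{34594762}$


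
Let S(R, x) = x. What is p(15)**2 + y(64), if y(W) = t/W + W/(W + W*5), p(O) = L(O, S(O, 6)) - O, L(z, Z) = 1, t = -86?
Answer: 18703/96 ≈ 194.82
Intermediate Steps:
p(O) = 1 - O
y(W) = 1/6 - 86/W (y(W) = -86/W + W/(W + W*5) = -86/W + W/(W + 5*W) = -86/W + W/((6*W)) = -86/W + W*(1/(6*W)) = -86/W + 1/6 = 1/6 - 86/W)
p(15)**2 + y(64) = (1 - 1*15)**2 + (1/6)*(-516 + 64)/64 = (1 - 15)**2 + (1/6)*(1/64)*(-452) = (-14)**2 - 113/96 = 196 - 113/96 = 18703/96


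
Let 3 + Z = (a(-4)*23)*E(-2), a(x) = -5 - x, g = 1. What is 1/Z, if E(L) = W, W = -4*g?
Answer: 1/89 ≈ 0.011236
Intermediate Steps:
W = -4 (W = -4*1 = -4)
E(L) = -4
Z = 89 (Z = -3 + ((-5 - 1*(-4))*23)*(-4) = -3 + ((-5 + 4)*23)*(-4) = -3 - 1*23*(-4) = -3 - 23*(-4) = -3 + 92 = 89)
1/Z = 1/89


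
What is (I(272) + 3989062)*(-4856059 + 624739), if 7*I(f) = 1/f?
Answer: -4017201482126835/238 ≈ -1.6879e+13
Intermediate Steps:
I(f) = 1/(7*f)
(I(272) + 3989062)*(-4856059 + 624739) = ((1/7)/272 + 3989062)*(-4856059 + 624739) = ((1/7)*(1/272) + 3989062)*(-4231320) = (1/1904 + 3989062)*(-4231320) = (7595174049/1904)*(-4231320) = -4017201482126835/238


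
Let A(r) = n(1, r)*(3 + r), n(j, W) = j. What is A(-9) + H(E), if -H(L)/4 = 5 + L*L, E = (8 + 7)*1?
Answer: -926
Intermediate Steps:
E = 15 (E = 15*1 = 15)
H(L) = -20 - 4*L**2 (H(L) = -4*(5 + L*L) = -4*(5 + L**2) = -20 - 4*L**2)
A(r) = 3 + r (A(r) = 1*(3 + r) = 3 + r)
A(-9) + H(E) = (3 - 9) + (-20 - 4*15**2) = -6 + (-20 - 4*225) = -6 + (-20 - 900) = -6 - 920 = -926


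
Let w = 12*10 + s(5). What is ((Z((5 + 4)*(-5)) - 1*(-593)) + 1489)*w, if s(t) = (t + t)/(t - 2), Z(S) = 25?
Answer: 779590/3 ≈ 2.5986e+5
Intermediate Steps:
s(t) = 2*t/(-2 + t) (s(t) = (2*t)/(-2 + t) = 2*t/(-2 + t))
w = 370/3 (w = 12*10 + 2*5/(-2 + 5) = 120 + 2*5/3 = 120 + 2*5*(1/3) = 120 + 10/3 = 370/3 ≈ 123.33)
((Z((5 + 4)*(-5)) - 1*(-593)) + 1489)*w = ((25 - 1*(-593)) + 1489)*(370/3) = ((25 + 593) + 1489)*(370/3) = (618 + 1489)*(370/3) = 2107*(370/3) = 779590/3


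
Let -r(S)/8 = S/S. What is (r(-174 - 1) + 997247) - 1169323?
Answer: -172084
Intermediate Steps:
r(S) = -8 (r(S) = -8*S/S = -8*1 = -8)
(r(-174 - 1) + 997247) - 1169323 = (-8 + 997247) - 1169323 = 997239 - 1169323 = -172084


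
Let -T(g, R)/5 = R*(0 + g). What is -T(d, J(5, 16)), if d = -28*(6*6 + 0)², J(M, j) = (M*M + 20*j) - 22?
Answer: -58605120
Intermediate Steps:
J(M, j) = -22 + M² + 20*j (J(M, j) = (M² + 20*j) - 22 = -22 + M² + 20*j)
d = -36288 (d = -28*(36 + 0)² = -28*36² = -28*1296 = -36288)
T(g, R) = -5*R*g (T(g, R) = -5*R*(0 + g) = -5*R*g)
-T(d, J(5, 16)) = -(-5)*(-22 + 5² + 20*16)*(-36288) = -(-5)*(-22 + 25 + 320)*(-36288) = -(-5)*323*(-36288) = -1*58605120 = -58605120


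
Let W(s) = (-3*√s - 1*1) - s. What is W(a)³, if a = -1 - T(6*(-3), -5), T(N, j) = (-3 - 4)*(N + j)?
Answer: 3469067 - 2060235*I*√2 ≈ 3.4691e+6 - 2.9136e+6*I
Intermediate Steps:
T(N, j) = -7*N - 7*j (T(N, j) = -7*(N + j) = -7*N - 7*j)
a = -162 (a = -1 - (-42*(-3) - 7*(-5)) = -1 - (-7*(-18) + 35) = -1 - (126 + 35) = -1 - 1*161 = -1 - 161 = -162)
W(s) = -1 - s - 3*√s (W(s) = (-3*√s - 1) - s = (-1 - 3*√s) - s = -1 - s - 3*√s)
W(a)³ = (-1 - 1*(-162) - 27*I*√2)³ = (-1 + 162 - 27*I*√2)³ = (161 - 27*I*√2)³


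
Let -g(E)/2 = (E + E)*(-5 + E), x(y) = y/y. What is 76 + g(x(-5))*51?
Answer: 892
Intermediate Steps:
x(y) = 1
g(E) = -4*E*(-5 + E) (g(E) = -2*(E + E)*(-5 + E) = -2*2*E*(-5 + E) = -4*E*(-5 + E))
76 + g(x(-5))*51 = 76 + (4*1*(5 - 1*1))*51 = 76 + (4*1*(5 - 1))*51 = 76 + (4*1*4)*51 = 76 + 16*51 = 76 + 816 = 892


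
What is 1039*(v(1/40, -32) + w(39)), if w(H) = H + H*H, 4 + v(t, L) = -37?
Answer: 1578241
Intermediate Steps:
v(t, L) = -41 (v(t, L) = -4 - 37 = -41)
w(H) = H + H**2
1039*(v(1/40, -32) + w(39)) = 1039*(-41 + 39*(1 + 39)) = 1039*(-41 + 39*40) = 1039*(-41 + 1560) = 1039*1519 = 1578241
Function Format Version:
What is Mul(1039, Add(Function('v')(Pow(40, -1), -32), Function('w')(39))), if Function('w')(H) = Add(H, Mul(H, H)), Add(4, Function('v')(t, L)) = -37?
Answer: 1578241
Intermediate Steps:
Function('v')(t, L) = -41 (Function('v')(t, L) = Add(-4, -37) = -41)
Function('w')(H) = Add(H, Pow(H, 2))
Mul(1039, Add(Function('v')(Pow(40, -1), -32), Function('w')(39))) = Mul(1039, Add(-41, Mul(39, Add(1, 39)))) = Mul(1039, Add(-41, Mul(39, 40))) = Mul(1039, Add(-41, 1560)) = Mul(1039, 1519) = 1578241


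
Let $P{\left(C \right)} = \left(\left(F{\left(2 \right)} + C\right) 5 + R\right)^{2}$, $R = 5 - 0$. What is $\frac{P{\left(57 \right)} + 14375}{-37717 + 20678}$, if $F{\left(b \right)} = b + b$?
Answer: $- \frac{110475}{17039} \approx -6.4837$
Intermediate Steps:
$F{\left(b \right)} = 2 b$
$R = 5$ ($R = 5 + 0 = 5$)
$P{\left(C \right)} = \left(25 + 5 C\right)^{2}$ ($P{\left(C \right)} = \left(\left(2 \cdot 2 + C\right) 5 + 5\right)^{2} = \left(\left(4 + C\right) 5 + 5\right)^{2} = \left(\left(20 + 5 C\right) + 5\right)^{2} = \left(25 + 5 C\right)^{2}$)
$\frac{P{\left(57 \right)} + 14375}{-37717 + 20678} = \frac{25 \left(5 + 57\right)^{2} + 14375}{-37717 + 20678} = \frac{25 \cdot 62^{2} + 14375}{-17039} = \left(25 \cdot 3844 + 14375\right) \left(- \frac{1}{17039}\right) = \left(96100 + 14375\right) \left(- \frac{1}{17039}\right) = 110475 \left(- \frac{1}{17039}\right) = - \frac{110475}{17039}$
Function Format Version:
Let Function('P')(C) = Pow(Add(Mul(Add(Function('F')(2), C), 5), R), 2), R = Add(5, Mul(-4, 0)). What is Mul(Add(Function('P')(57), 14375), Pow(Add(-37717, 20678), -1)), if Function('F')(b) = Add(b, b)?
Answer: Rational(-110475, 17039) ≈ -6.4837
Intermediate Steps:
Function('F')(b) = Mul(2, b)
R = 5 (R = Add(5, 0) = 5)
Function('P')(C) = Pow(Add(25, Mul(5, C)), 2) (Function('P')(C) = Pow(Add(Mul(Add(Mul(2, 2), C), 5), 5), 2) = Pow(Add(Mul(Add(4, C), 5), 5), 2) = Pow(Add(Add(20, Mul(5, C)), 5), 2) = Pow(Add(25, Mul(5, C)), 2))
Mul(Add(Function('P')(57), 14375), Pow(Add(-37717, 20678), -1)) = Mul(Add(Mul(25, Pow(Add(5, 57), 2)), 14375), Pow(Add(-37717, 20678), -1)) = Mul(Add(Mul(25, Pow(62, 2)), 14375), Pow(-17039, -1)) = Mul(Add(Mul(25, 3844), 14375), Rational(-1, 17039)) = Mul(Add(96100, 14375), Rational(-1, 17039)) = Mul(110475, Rational(-1, 17039)) = Rational(-110475, 17039)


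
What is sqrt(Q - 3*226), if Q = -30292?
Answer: I*sqrt(30970) ≈ 175.98*I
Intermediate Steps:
sqrt(Q - 3*226) = sqrt(-30292 - 3*226) = sqrt(-30292 - 678) = sqrt(-30970) = I*sqrt(30970)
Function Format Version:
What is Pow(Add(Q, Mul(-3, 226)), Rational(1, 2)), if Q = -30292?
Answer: Mul(I, Pow(30970, Rational(1, 2))) ≈ Mul(175.98, I)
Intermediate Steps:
Pow(Add(Q, Mul(-3, 226)), Rational(1, 2)) = Pow(Add(-30292, Mul(-3, 226)), Rational(1, 2)) = Pow(Add(-30292, -678), Rational(1, 2)) = Pow(-30970, Rational(1, 2)) = Mul(I, Pow(30970, Rational(1, 2)))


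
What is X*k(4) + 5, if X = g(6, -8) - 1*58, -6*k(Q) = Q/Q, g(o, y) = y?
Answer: 16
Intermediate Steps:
k(Q) = -⅙ (k(Q) = -Q/(6*Q) = -⅙*1 = -⅙)
X = -66 (X = -8 - 1*58 = -8 - 58 = -66)
X*k(4) + 5 = -66*(-⅙) + 5 = 11 + 5 = 16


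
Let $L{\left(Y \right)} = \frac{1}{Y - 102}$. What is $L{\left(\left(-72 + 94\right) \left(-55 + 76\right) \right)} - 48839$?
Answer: $- \frac{17582039}{360} \approx -48839.0$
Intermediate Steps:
$L{\left(Y \right)} = \frac{1}{-102 + Y}$
$L{\left(\left(-72 + 94\right) \left(-55 + 76\right) \right)} - 48839 = \frac{1}{-102 + \left(-72 + 94\right) \left(-55 + 76\right)} - 48839 = \frac{1}{-102 + 22 \cdot 21} - 48839 = \frac{1}{-102 + 462} - 48839 = \frac{1}{360} - 48839 = - \frac{17582039}{360}$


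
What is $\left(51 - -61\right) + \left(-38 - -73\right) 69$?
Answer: $2527$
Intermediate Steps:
$\left(51 - -61\right) + \left(-38 - -73\right) 69 = \left(51 + 61\right) + \left(-38 + 73\right) 69 = 112 + 35 \cdot 69 = 112 + 2415 = 2527$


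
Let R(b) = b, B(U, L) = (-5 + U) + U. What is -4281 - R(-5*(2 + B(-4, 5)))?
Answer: -4336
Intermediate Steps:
B(U, L) = -5 + 2*U
-4281 - R(-5*(2 + B(-4, 5))) = -4281 - (-5)*(2 + (-5 + 2*(-4))) = -4281 - (-5)*(2 + (-5 - 8)) = -4281 - (-5)*(2 - 13) = -4281 - (-5)*(-11) = -4281 - 1*55 = -4281 - 55 = -4336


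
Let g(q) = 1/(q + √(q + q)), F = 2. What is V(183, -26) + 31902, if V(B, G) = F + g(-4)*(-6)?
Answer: 31905 + I*√2/2 ≈ 31905.0 + 0.70711*I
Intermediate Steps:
g(q) = 1/(q + √2*√q) (g(q) = 1/(q + √(2*q)) = 1/(q + √2*√q))
V(B, G) = 2 - 6/(-4 + 2*I*√2) (V(B, G) = 2 - 6/(-4 + √2*√(-4)) = 2 - 6/(-4 + √2*(2*I)) = 2 - 6/(-4 + 2*I*√2))
V(183, -26) + 31902 = (3 + I*√2/2) + 31902 = 31905 + I*√2/2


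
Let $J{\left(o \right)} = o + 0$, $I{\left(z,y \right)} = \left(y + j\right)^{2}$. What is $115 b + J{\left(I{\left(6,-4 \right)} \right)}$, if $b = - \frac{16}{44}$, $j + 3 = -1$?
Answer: $\frac{244}{11} \approx 22.182$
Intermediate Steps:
$j = -4$ ($j = -3 - 1 = -4$)
$b = - \frac{4}{11}$ ($b = \left(-16\right) \frac{1}{44} = - \frac{4}{11} \approx -0.36364$)
$I{\left(z,y \right)} = \left(-4 + y\right)^{2}$ ($I{\left(z,y \right)} = \left(y - 4\right)^{2} = \left(-4 + y\right)^{2}$)
$J{\left(o \right)} = o$
$115 b + J{\left(I{\left(6,-4 \right)} \right)} = 115 \left(- \frac{4}{11}\right) + \left(-4 - 4\right)^{2} = - \frac{460}{11} + \left(-8\right)^{2} = - \frac{460}{11} + 64 = \frac{244}{11}$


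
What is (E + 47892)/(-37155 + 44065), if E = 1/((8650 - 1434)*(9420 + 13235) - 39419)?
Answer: 7827423509413/1129363911510 ≈ 6.9308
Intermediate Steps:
E = 1/163439061 (E = 1/(7216*22655 - 39419) = 1/(163478480 - 39419) = 1/163439061 ≈ 6.1185e-9)
(E + 47892)/(-37155 + 44065) = (1/163439061 + 47892)/(-37155 + 44065) = (7827423509413/163439061)/6910 = (7827423509413/163439061)*(1/6910) = 7827423509413/1129363911510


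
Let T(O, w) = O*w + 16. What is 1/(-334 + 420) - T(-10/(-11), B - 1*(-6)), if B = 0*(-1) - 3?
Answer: -17705/946 ≈ -18.716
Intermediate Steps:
B = -3 (B = 0 - 3 = -3)
T(O, w) = 16 + O*w
1/(-334 + 420) - T(-10/(-11), B - 1*(-6)) = 1/(-334 + 420) - (16 + (-10/(-11))*(-3 - 1*(-6))) = 1/86 - (16 + (-10*(-1/11))*(-3 + 6)) = 1/86 - (16 + (10/11)*3) = 1/86 - (16 + 30/11) = 1/86 - 1*206/11 = 1/86 - 206/11 = -17705/946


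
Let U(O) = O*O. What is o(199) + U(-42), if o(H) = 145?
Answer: 1909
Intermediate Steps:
U(O) = O²
o(199) + U(-42) = 145 + (-42)² = 145 + 1764 = 1909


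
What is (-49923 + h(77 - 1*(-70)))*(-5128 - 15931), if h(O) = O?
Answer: 1048232784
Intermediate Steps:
(-49923 + h(77 - 1*(-70)))*(-5128 - 15931) = (-49923 + (77 - 1*(-70)))*(-5128 - 15931) = (-49923 + (77 + 70))*(-21059) = (-49923 + 147)*(-21059) = -49776*(-21059) = 1048232784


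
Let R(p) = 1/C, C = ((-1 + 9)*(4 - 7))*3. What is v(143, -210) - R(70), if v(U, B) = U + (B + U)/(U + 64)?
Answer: 26255/184 ≈ 142.69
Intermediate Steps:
v(U, B) = U + (B + U)/(64 + U)
C = -72 (C = (8*(-3))*3 = -24*3 = -72)
R(p) = -1/72 (R(p) = 1/(-72) = -1/72)
v(143, -210) - R(70) = (-210 + 143² + 65*143)/(64 + 143) - 1*(-1/72) = (-210 + 20449 + 9295)/207 + 1/72 = (1/207)*29534 + 1/72 = 29534/207 + 1/72 = 26255/184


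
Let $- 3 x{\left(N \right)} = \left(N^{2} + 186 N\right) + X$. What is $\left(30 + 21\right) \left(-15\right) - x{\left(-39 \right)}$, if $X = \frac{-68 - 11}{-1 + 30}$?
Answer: $- \frac{232891}{87} \approx -2676.9$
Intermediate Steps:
$X = - \frac{79}{29} \approx -2.7241$
$x{\left(N \right)} = \frac{79}{87} - 62 N - \frac{N^{2}}{3}$ ($x{\left(N \right)} = - \frac{\left(N^{2} + 186 N\right) - \frac{79}{29}}{3} = - \frac{- \frac{79}{29} + N^{2} + 186 N}{3} = \frac{79}{87} - 62 N - \frac{N^{2}}{3}$)
$\left(30 + 21\right) \left(-15\right) - x{\left(-39 \right)} = \left(30 + 21\right) \left(-15\right) - \left(\frac{79}{87} - -2418 - \frac{\left(-39\right)^{2}}{3}\right) = 51 \left(-15\right) - \left(\frac{79}{87} + 2418 - 507\right) = -765 - \left(\frac{79}{87} + 2418 - 507\right) = -765 - \frac{166336}{87} = - \frac{232891}{87}$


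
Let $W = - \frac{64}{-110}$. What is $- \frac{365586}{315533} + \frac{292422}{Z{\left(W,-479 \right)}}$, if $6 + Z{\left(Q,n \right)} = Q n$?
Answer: $- \frac{2540253923259}{2470307857} \approx -1028.3$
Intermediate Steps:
$W = \frac{32}{55}$ ($W = \left(-64\right) \left(- \frac{1}{110}\right) = \frac{32}{55} \approx 0.58182$)
$Z{\left(Q,n \right)} = -6 + Q n$
$- \frac{365586}{315533} + \frac{292422}{Z{\left(W,-479 \right)}} = - \frac{365586}{315533} + \frac{292422}{-6 + \frac{32}{55} \left(-479\right)} = \left(-365586\right) \frac{1}{315533} + \frac{292422}{-6 - \frac{15328}{55}} = - \frac{365586}{315533} + \frac{292422}{- \frac{15658}{55}} = - \frac{365586}{315533} + 292422 \left(- \frac{55}{15658}\right) = - \frac{365586}{315533} - \frac{8041605}{7829} = - \frac{2540253923259}{2470307857}$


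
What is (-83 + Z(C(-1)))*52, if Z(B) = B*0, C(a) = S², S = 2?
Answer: -4316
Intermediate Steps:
C(a) = 4 (C(a) = 2² = 4)
Z(B) = 0
(-83 + Z(C(-1)))*52 = (-83 + 0)*52 = -83*52 = -4316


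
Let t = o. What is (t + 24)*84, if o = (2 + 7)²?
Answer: 8820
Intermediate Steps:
o = 81 (o = 9² = 81)
t = 81
(t + 24)*84 = (81 + 24)*84 = 105*84 = 8820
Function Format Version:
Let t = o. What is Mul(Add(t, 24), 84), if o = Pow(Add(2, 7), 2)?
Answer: 8820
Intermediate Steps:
o = 81 (o = Pow(9, 2) = 81)
t = 81
Mul(Add(t, 24), 84) = Mul(Add(81, 24), 84) = Mul(105, 84) = 8820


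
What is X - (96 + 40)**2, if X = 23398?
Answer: 4902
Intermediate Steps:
X - (96 + 40)**2 = 23398 - (96 + 40)**2 = 23398 - 1*136**2 = 23398 - 1*18496 = 23398 - 18496 = 4902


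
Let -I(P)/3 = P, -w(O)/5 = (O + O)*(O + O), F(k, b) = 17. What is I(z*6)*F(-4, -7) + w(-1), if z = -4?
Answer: 1204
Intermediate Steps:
w(O) = -20*O² (w(O) = -5*(O + O)*(O + O) = -5*2*O*2*O = -20*O²)
I(P) = -3*P
I(z*6)*F(-4, -7) + w(-1) = -(-12)*6*17 - 20*(-1)² = -3*(-24)*17 - 20*1 = 72*17 - 20 = 1224 - 20 = 1204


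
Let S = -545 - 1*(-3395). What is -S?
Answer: -2850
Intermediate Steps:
S = 2850 (S = -545 + 3395 = 2850)
-S = -1*2850 = -2850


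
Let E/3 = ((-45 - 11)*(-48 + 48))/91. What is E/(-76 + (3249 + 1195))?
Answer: 0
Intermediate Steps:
E = 0 (E = 3*(((-45 - 11)*(-48 + 48))/91) = 3*(-56*0*(1/91)) = 3*(0*(1/91)) = 3*0 = 0)
E/(-76 + (3249 + 1195)) = 0/(-76 + (3249 + 1195)) = 0/(-76 + 4444) = 0/4368 = (1/4368)*0 = 0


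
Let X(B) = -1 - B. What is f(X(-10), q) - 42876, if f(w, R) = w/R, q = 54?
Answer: -257255/6 ≈ -42876.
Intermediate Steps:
f(X(-10), q) - 42876 = (-1 - 1*(-10))/54 - 42876 = (-1 + 10)*(1/54) - 42876 = 9*(1/54) - 42876 = ⅙ - 42876 = -257255/6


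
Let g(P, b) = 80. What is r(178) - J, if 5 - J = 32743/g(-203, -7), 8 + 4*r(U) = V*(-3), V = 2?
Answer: 32063/80 ≈ 400.79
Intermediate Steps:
r(U) = -7/2 (r(U) = -2 + (2*(-3))/4 = -2 + (1/4)*(-6) = -2 - 3/2 = -7/2)
J = -32343/80 (J = 5 - 32743/80 = -32343/80 ≈ -404.29)
r(178) - J = -7/2 - 1*(-32343/80) = -7/2 + 32343/80 = 32063/80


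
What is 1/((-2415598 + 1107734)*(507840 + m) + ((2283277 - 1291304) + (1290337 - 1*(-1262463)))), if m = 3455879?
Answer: -1/5184001841443 ≈ -1.9290e-13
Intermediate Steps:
1/((-2415598 + 1107734)*(507840 + m) + ((2283277 - 1291304) + (1290337 - 1*(-1262463)))) = 1/((-2415598 + 1107734)*(507840 + 3455879) + ((2283277 - 1291304) + (1290337 - 1*(-1262463)))) = 1/(-1307864*3963719 + (991973 + (1290337 + 1262463))) = 1/(-5184005386216 + (991973 + 2552800)) = 1/(-5184005386216 + 3544773) = 1/(-5184001841443) = -1/5184001841443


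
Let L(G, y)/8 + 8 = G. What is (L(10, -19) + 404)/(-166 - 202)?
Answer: -105/92 ≈ -1.1413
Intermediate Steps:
L(G, y) = -64 + 8*G
(L(10, -19) + 404)/(-166 - 202) = ((-64 + 8*10) + 404)/(-166 - 202) = ((-64 + 80) + 404)/(-368) = (16 + 404)*(-1/368) = 420*(-1/368) = -105/92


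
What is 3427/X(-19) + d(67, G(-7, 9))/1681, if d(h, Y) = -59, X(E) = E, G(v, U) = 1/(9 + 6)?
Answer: -5761908/31939 ≈ -180.40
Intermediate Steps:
G(v, U) = 1/15
3427/X(-19) + d(67, G(-7, 9))/1681 = 3427/(-19) - 59/1681 = 3427*(-1/19) - 59*1/1681 = -3427/19 - 59/1681 = -5761908/31939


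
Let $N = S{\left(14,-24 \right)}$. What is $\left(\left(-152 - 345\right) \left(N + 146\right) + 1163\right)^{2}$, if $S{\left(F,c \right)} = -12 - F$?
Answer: $3419559529$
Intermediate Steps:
$N = -26$ ($N = -12 - 14 = -26$)
$\left(\left(-152 - 345\right) \left(N + 146\right) + 1163\right)^{2} = \left(\left(-152 - 345\right) \left(-26 + 146\right) + 1163\right)^{2} = \left(\left(-497\right) 120 + 1163\right)^{2} = \left(-59640 + 1163\right)^{2} = \left(-58477\right)^{2} = 3419559529$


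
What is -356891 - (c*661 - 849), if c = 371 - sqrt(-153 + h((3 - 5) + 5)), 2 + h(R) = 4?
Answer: -601273 + 661*I*sqrt(151) ≈ -6.0127e+5 + 8122.5*I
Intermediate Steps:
h(R) = 2 (h(R) = -2 + 4 = 2)
c = 371 - I*sqrt(151) (c = 371 - sqrt(-153 + 2) = 371 - sqrt(-151) = 371 - I*sqrt(151) ≈ 371.0 - 12.288*I)
-356891 - (c*661 - 849) = -356891 - ((371 - I*sqrt(151))*661 - 849) = -356891 - ((245231 - 661*I*sqrt(151)) - 849) = -356891 - (244382 - 661*I*sqrt(151)) = -356891 + (-244382 + 661*I*sqrt(151)) = -601273 + 661*I*sqrt(151)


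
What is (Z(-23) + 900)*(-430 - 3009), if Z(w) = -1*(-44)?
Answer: -3246416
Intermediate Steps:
Z(w) = 44
(Z(-23) + 900)*(-430 - 3009) = (44 + 900)*(-430 - 3009) = 944*(-3439) = -3246416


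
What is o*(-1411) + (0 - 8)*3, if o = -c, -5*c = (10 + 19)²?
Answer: -1186771/5 ≈ -2.3735e+5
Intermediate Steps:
c = -841/5 (c = -(10 + 19)²/5 = -⅕*29² = -⅕*841 = -841/5 ≈ -168.20)
o = 841/5 (o = -1*(-841/5) = 841/5 ≈ 168.20)
o*(-1411) + (0 - 8)*3 = (841/5)*(-1411) + (0 - 8)*3 = -1186651/5 - 8*3 = -1186651/5 - 24 = -1186771/5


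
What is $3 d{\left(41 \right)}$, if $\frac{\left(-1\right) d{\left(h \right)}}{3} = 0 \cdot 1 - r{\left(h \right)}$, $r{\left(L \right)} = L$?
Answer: $369$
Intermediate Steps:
$d{\left(h \right)} = 3 h$ ($d{\left(h \right)} = - 3 \left(0 \cdot 1 - h\right) = - 3 \left(0 - h\right) = - 3 \left(- h\right) = 3 h$)
$3 d{\left(41 \right)} = 3 \cdot 3 \cdot 41 = 3 \cdot 123 = 369$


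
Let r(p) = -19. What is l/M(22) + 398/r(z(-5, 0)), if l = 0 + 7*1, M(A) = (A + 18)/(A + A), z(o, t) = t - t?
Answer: -2517/190 ≈ -13.247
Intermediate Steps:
z(o, t) = 0
M(A) = (18 + A)/(2*A) (M(A) = (18 + A)/((2*A)) = (18 + A)*(1/(2*A)) = (18 + A)/(2*A))
l = 7 (l = 0 + 7 = 7)
l/M(22) + 398/r(z(-5, 0)) = 7/(((1/2)*(18 + 22)/22)) + 398/(-19) = 7/(((1/2)*(1/22)*40)) + 398*(-1/19) = 7/(10/11) - 398/19 = 7*(11/10) - 398/19 = 77/10 - 398/19 = -2517/190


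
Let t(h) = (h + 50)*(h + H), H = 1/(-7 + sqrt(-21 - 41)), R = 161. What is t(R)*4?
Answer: 15077216/111 - 844*I*sqrt(62)/111 ≈ 1.3583e+5 - 59.871*I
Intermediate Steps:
H = 1/(-7 + I*sqrt(62)) (H = 1/(-7 + sqrt(-62)) = 1/(-7 + I*sqrt(62)) ≈ -0.063063 - 0.070937*I)
t(h) = (50 + h)*(-7/111 + h - I*sqrt(62)/111) (t(h) = (h + 50)*(h + (-7/111 - I*sqrt(62)/111)) = (50 + h)*(-7/111 + h - I*sqrt(62)/111))
t(R)*4 = (-350/111 + 161**2 + (5543/111)*161 - 50*I*sqrt(62)/111 - 1/111*I*161*sqrt(62))*4 = (-350/111 + 25921 + 892423/111 - 50*I*sqrt(62)/111 - 161*I*sqrt(62)/111)*4 = (3769304/111 - 211*I*sqrt(62)/111)*4 = 15077216/111 - 844*I*sqrt(62)/111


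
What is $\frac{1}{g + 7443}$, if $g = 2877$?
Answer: $\frac{1}{10320} \approx 9.6899 \cdot 10^{-5}$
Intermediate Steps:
$\frac{1}{g + 7443} = \frac{1}{2877 + 7443} = \frac{1}{10320}$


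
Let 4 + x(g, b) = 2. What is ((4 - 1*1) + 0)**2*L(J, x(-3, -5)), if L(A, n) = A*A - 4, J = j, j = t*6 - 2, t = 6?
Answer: 10368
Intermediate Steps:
x(g, b) = -2 (x(g, b) = -4 + 2 = -2)
j = 34 (j = 6*6 - 2 = 36 - 2 = 34)
J = 34
L(A, n) = -4 + A**2 (L(A, n) = A**2 - 4 = -4 + A**2)
((4 - 1*1) + 0)**2*L(J, x(-3, -5)) = ((4 - 1*1) + 0)**2*(-4 + 34**2) = ((4 - 1) + 0)**2*(-4 + 1156) = (3 + 0)**2*1152 = 3**2*1152 = 9*1152 = 10368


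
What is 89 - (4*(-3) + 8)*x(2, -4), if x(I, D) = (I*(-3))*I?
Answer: 41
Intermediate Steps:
x(I, D) = -3*I² (x(I, D) = (-3*I)*I = -3*I²)
89 - (4*(-3) + 8)*x(2, -4) = 89 - (4*(-3) + 8)*(-3*2²) = 89 - (-12 + 8)*(-3*4) = 89 - (-4)*(-12) = 89 - 1*48 = 89 - 48 = 41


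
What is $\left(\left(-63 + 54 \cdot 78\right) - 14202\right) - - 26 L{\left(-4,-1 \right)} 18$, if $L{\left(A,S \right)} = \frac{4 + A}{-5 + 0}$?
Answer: $-10053$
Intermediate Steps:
$L{\left(A,S \right)} = - \frac{4}{5} - \frac{A}{5}$ ($L{\left(A,S \right)} = \frac{4 + A}{-5} = \left(4 + A\right) \left(- \frac{1}{5}\right) = - \frac{4}{5} - \frac{A}{5}$)
$\left(\left(-63 + 54 \cdot 78\right) - 14202\right) - - 26 L{\left(-4,-1 \right)} 18 = \left(\left(-63 + 54 \cdot 78\right) - 14202\right) - - 26 \left(- \frac{4}{5} - - \frac{4}{5}\right) 18 = \left(\left(-63 + 4212\right) - 14202\right) - - 26 \left(- \frac{4}{5} + \frac{4}{5}\right) 18 = \left(4149 - 14202\right) - \left(-26\right) 0 \cdot 18 = -10053 - 0 \cdot 18 = -10053 - 0 = -10053 + 0 = -10053$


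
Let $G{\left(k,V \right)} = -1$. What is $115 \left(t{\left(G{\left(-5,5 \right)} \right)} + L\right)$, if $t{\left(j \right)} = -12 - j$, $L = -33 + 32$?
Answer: $-1380$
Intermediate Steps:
$L = -1$
$115 \left(t{\left(G{\left(-5,5 \right)} \right)} + L\right) = 115 \left(\left(-12 - -1\right) - 1\right) = 115 \left(\left(-12 + 1\right) - 1\right) = 115 \left(-11 - 1\right) = 115 \left(-12\right) = -1380$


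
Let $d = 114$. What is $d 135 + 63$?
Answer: $15453$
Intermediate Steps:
$d 135 + 63 = 114 \cdot 135 + 63 = 15390 + 63 = 15453$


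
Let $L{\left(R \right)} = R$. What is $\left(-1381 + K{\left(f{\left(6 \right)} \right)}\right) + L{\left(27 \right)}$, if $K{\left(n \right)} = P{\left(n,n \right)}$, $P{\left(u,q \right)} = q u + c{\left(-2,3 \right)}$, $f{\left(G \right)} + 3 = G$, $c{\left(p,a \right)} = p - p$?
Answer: $-1345$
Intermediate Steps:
$c{\left(p,a \right)} = 0$
$f{\left(G \right)} = -3 + G$
$P{\left(u,q \right)} = q u$ ($P{\left(u,q \right)} = q u + 0 = q u$)
$K{\left(n \right)} = n^{2}$ ($K{\left(n \right)} = n n = n^{2}$)
$\left(-1381 + K{\left(f{\left(6 \right)} \right)}\right) + L{\left(27 \right)} = \left(-1381 + \left(-3 + 6\right)^{2}\right) + 27 = \left(-1381 + 3^{2}\right) + 27 = \left(-1381 + 9\right) + 27 = -1372 + 27 = -1345$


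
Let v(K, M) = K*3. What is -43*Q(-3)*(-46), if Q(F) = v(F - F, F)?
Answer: 0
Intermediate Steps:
v(K, M) = 3*K
Q(F) = 0 (Q(F) = 3*(F - F) = 3*0 = 0)
-43*Q(-3)*(-46) = -43*0*(-46) = 0*(-46) = 0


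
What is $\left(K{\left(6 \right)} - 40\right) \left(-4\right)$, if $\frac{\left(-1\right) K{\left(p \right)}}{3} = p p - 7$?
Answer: $508$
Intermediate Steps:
$K{\left(p \right)} = 21 - 3 p^{2}$ ($K{\left(p \right)} = - 3 \left(p p - 7\right) = - 3 \left(p^{2} - 7\right) = - 3 \left(-7 + p^{2}\right) = 21 - 3 p^{2}$)
$\left(K{\left(6 \right)} - 40\right) \left(-4\right) = \left(\left(21 - 3 \cdot 6^{2}\right) - 40\right) \left(-4\right) = \left(\left(21 - 108\right) - 40\right) \left(-4\right) = \left(-87 - 40\right) \left(-4\right) = \left(-127\right) \left(-4\right) = 508$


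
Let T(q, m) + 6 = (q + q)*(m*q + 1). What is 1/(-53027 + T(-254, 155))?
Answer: 1/19946419 ≈ 5.0134e-8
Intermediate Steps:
T(q, m) = -6 + 2*q*(1 + m*q) (T(q, m) = -6 + (q + q)*(m*q + 1) = -6 + (2*q)*(1 + m*q) = -6 + 2*q*(1 + m*q))
1/(-53027 + T(-254, 155)) = 1/(-53027 + (-6 + 2*(-254) + 2*155*(-254)**2)) = 1/(-53027 + (-6 - 508 + 2*155*64516)) = 1/(-53027 + (-6 - 508 + 19999960)) = 1/(-53027 + 19999446) = 1/19946419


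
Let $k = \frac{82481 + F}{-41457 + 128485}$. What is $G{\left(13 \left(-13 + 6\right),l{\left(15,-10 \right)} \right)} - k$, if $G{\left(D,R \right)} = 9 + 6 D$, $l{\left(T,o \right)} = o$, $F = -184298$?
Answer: $- \frac{46632219}{87028} \approx -535.83$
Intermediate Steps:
$k = - \frac{101817}{87028}$ ($k = \frac{82481 - 184298}{-41457 + 128485} = - \frac{101817}{87028} \approx -1.1699$)
$G{\left(13 \left(-13 + 6\right),l{\left(15,-10 \right)} \right)} - k = \left(9 + 6 \cdot 13 \left(-13 + 6\right)\right) - - \frac{101817}{87028} = \left(9 + 6 \cdot 13 \left(-7\right)\right) + \frac{101817}{87028} = \left(9 + 6 \left(-91\right)\right) + \frac{101817}{87028} = \left(9 - 546\right) + \frac{101817}{87028} = -537 + \frac{101817}{87028} = - \frac{46632219}{87028}$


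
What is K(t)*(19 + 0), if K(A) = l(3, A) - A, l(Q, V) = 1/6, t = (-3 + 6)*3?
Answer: -1007/6 ≈ -167.83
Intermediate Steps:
t = 9 (t = 3*3 = 9)
l(Q, V) = ⅙
K(A) = ⅙ - A
K(t)*(19 + 0) = (⅙ - 1*9)*(19 + 0) = (⅙ - 9)*19 = -53/6*19 = -1007/6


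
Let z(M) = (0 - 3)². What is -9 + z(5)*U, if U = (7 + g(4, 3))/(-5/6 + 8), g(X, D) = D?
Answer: 153/43 ≈ 3.5581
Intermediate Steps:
U = 60/43 (U = (7 + 3)/(-5/6 + 8) = 10/(-5*⅙ + 8) = 10/(-⅚ + 8) = 10/(43/6) = 10*(6/43) = 60/43 ≈ 1.3953)
z(M) = 9 (z(M) = (-3)² = 9)
-9 + z(5)*U = -9 + 9*(60/43) = -9 + 540/43 = 153/43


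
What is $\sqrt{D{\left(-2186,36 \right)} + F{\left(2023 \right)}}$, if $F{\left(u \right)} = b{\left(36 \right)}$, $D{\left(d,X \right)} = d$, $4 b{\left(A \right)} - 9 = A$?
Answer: $\frac{i \sqrt{8699}}{2} \approx 46.634 i$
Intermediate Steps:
$b{\left(A \right)} = \frac{9}{4} + \frac{A}{4}$
$F{\left(u \right)} = \frac{45}{4}$ ($F{\left(u \right)} = \frac{9}{4} + \frac{1}{4} \cdot 36 = \frac{9}{4} + 9 = \frac{45}{4}$)
$\sqrt{D{\left(-2186,36 \right)} + F{\left(2023 \right)}} = \sqrt{-2186 + \frac{45}{4}} = \sqrt{- \frac{8699}{4}} = \frac{i \sqrt{8699}}{2}$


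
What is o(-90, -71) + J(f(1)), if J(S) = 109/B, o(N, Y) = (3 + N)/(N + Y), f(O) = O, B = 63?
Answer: 470/207 ≈ 2.2705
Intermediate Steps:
o(N, Y) = (3 + N)/(N + Y)
J(S) = 109/63
o(-90, -71) + J(f(1)) = (3 - 90)/(-90 - 71) + 109/63 = -87/(-161) + 109/63 = -1/161*(-87) + 109/63 = 87/161 + 109/63 = 470/207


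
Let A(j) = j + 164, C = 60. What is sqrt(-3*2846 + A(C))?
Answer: I*sqrt(8314) ≈ 91.181*I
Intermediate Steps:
A(j) = 164 + j
sqrt(-3*2846 + A(C)) = sqrt(-3*2846 + (164 + 60)) = sqrt(-8538 + 224) = sqrt(-8314) = I*sqrt(8314)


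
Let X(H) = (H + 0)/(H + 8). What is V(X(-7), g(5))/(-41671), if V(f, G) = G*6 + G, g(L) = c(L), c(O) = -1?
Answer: 1/5953 ≈ 0.00016798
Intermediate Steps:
g(L) = -1
X(H) = H/(8 + H)
V(f, G) = 7*G (V(f, G) = 6*G + G = 7*G)
V(X(-7), g(5))/(-41671) = (7*(-1))/(-41671) = -7*(-1/41671) = 1/5953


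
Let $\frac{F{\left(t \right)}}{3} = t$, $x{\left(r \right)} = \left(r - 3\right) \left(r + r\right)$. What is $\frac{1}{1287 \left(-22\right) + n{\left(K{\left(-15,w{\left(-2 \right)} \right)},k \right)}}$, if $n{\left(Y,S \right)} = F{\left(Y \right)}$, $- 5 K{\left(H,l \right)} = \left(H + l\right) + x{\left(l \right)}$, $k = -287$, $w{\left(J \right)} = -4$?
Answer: $- \frac{5}{141681} \approx -3.5291 \cdot 10^{-5}$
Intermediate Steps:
$x{\left(r \right)} = 2 r \left(-3 + r\right)$ ($x{\left(r \right)} = \left(-3 + r\right) 2 r = 2 r \left(-3 + r\right)$)
$K{\left(H,l \right)} = - \frac{H}{5} - \frac{l}{5} - \frac{2 l \left(-3 + l\right)}{5}$ ($K{\left(H,l \right)} = - \frac{\left(H + l\right) + 2 l \left(-3 + l\right)}{5} = - \frac{H + l + 2 l \left(-3 + l\right)}{5} = - \frac{H}{5} - \frac{l}{5} - \frac{2 l \left(-3 + l\right)}{5}$)
$F{\left(t \right)} = 3 t$
$n{\left(Y,S \right)} = 3 Y$
$\frac{1}{1287 \left(-22\right) + n{\left(K{\left(-15,w{\left(-2 \right)} \right)},k \right)}} = \frac{1}{1287 \left(-22\right) + 3 \left(-4 - \frac{2 \left(-4\right)^{2}}{5} - -3\right)} = \frac{1}{-28314 + 3 \left(-4 - \frac{32}{5} + 3\right)} = \frac{1}{-28314 + 3 \left(- \frac{37}{5}\right)} = \frac{1}{-28314 - \frac{111}{5}} = \frac{1}{- \frac{141681}{5}} = - \frac{5}{141681}$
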